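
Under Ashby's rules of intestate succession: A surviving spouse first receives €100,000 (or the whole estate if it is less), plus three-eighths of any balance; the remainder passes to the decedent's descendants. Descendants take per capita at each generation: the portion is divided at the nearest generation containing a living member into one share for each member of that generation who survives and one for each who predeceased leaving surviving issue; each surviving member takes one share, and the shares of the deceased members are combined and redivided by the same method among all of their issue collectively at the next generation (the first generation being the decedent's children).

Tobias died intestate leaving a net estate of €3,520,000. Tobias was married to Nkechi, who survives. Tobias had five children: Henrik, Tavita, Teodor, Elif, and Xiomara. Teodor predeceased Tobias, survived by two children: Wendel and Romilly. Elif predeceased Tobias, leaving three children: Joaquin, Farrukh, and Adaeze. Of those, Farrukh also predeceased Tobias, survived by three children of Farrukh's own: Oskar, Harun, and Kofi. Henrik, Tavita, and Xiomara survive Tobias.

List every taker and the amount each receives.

Nkechi first takes €100,000, leaving a balance of €3,420,000. Nkechi then takes three-eighths of the balance (€1,282,500), for a total of €1,382,500. The remaining €2,137,500 passes to the descendants.
The descendants' portion (€2,137,500) is divided at the children's generation into 5 shares of €427,500. Henrik, Tavita, and Xiomara each take €427,500. The 2 shares of the deceased (Teodor and Elif) are combined into a pool of €855,000.
That pool (€855,000) is divided at the grandchildren's generation into 5 shares of €171,000. Wendel, Romilly, Joaquin, and Adaeze each take €171,000. The remaining share for the deceased Farrukh (€171,000) is carried to the next generation.
That pool (€171,000) is divided at the great-grandchildren's generation equally among Oskar, Harun, and Kofi: €57,000 each.

Nkechi: €1,382,500; Henrik: €427,500; Tavita: €427,500; Wendel: €171,000; Romilly: €171,000; Joaquin: €171,000; Oskar: €57,000; Harun: €57,000; Kofi: €57,000; Adaeze: €171,000; Xiomara: €427,500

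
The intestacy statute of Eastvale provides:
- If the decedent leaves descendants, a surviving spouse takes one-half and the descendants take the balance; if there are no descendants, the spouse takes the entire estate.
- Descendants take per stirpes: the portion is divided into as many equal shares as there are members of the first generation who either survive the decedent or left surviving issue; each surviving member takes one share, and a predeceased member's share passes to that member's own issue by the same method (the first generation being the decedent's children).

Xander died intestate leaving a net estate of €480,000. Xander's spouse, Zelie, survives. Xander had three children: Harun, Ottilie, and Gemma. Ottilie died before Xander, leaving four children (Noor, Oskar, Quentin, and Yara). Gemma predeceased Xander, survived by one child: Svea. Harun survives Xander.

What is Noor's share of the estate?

Noor receives €20,000.

Zelie takes one-half of €480,000 = €240,000. The remaining €240,000 passes to the descendants.
The descendants' portion (€240,000) is divided into 3 shares of €80,000: Harun takes €80,000; Ottilie's €80,000 share passes to Ottilie's issue; Gemma's €80,000 share passes to Gemma's issue.
Ottilie's share (€80,000) is divided into 4 shares of €20,000: Noor, Oskar, Quentin, and Yara each take €20,000.
Gemma's share (€80,000) passes entirely to Svea.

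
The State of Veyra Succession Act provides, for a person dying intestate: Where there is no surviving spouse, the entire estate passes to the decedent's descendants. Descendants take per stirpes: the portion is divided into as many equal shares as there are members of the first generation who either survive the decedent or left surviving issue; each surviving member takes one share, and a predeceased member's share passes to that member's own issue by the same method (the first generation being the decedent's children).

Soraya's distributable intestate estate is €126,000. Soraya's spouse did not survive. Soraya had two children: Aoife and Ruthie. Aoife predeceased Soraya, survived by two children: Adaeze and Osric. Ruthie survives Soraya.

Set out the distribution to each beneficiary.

The entire €126,000 passes to the descendants.
That amount (€126,000) is divided into 2 shares of €63,000: Ruthie takes €63,000; Aoife's €63,000 share passes to Aoife's issue.
Aoife's share (€63,000) is divided into 2 shares of €31,500: Adaeze and Osric each take €31,500.

Adaeze: €31,500; Osric: €31,500; Ruthie: €63,000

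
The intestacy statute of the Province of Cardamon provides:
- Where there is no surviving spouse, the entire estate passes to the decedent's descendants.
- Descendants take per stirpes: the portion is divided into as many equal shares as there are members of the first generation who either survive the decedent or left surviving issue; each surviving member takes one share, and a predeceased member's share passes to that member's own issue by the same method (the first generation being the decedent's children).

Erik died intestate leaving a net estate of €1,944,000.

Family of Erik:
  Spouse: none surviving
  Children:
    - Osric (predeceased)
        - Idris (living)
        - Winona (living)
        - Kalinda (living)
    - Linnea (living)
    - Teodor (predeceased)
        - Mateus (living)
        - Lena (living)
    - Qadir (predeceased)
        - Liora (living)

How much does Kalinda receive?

The entire €1,944,000 passes to the descendants.
That amount (€1,944,000) is divided into 4 shares of €486,000: Linnea takes €486,000; Osric's €486,000 share passes to Osric's issue; Teodor's €486,000 share passes to Teodor's issue; Qadir's €486,000 share passes to Qadir's issue.
Osric's share (€486,000) is divided into 3 shares of €162,000: Idris, Winona, and Kalinda each take €162,000.
Teodor's share (€486,000) is divided into 2 shares of €243,000: Mateus and Lena each take €243,000.
Qadir's share (€486,000) passes entirely to Liora.

Kalinda receives €162,000.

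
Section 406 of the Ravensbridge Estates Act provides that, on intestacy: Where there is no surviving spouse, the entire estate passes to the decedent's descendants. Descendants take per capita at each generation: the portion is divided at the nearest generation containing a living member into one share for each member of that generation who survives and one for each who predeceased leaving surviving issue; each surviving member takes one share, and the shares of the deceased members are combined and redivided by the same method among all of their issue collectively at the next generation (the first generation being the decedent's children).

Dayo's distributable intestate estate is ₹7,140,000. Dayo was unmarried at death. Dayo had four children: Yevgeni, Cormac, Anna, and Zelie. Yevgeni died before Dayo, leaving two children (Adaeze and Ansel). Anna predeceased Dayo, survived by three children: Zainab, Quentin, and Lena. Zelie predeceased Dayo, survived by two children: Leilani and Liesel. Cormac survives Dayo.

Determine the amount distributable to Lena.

The entire ₹7,140,000 passes to the descendants.
That amount (₹7,140,000) is divided at the children's generation into 4 shares of ₹1,785,000. Cormac takes ₹1,785,000. The 3 shares of the deceased (Yevgeni, Anna, and Zelie) are combined into a pool of ₹5,355,000.
That pool (₹5,355,000) is divided at the grandchildren's generation equally among Adaeze, Ansel, Zainab, Quentin, Lena, Leilani, and Liesel: ₹765,000 each.

Lena receives ₹765,000.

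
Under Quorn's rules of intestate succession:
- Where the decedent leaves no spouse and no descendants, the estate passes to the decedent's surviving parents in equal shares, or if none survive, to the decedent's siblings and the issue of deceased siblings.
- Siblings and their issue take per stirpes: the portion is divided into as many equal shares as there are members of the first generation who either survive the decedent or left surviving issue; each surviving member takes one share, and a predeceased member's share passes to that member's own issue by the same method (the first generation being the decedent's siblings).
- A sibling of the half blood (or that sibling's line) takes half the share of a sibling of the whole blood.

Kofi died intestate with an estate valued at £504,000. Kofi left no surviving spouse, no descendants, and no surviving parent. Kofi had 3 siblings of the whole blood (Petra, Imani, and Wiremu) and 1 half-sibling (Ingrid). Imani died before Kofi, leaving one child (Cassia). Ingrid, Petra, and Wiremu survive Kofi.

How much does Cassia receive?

The entire £504,000 passes to the siblings and their issue.
Counting each half-blood sibling's line as half a unit, there are 7/2 units in £504,000, so one unit is £144,000. Whole-blood lines (Petra, Imani, and Wiremu) take £144,000 each; half-blood lines (Ingrid) take £72,000 each.
Imani's share (£144,000) passes entirely to Cassia.

Cassia receives £144,000.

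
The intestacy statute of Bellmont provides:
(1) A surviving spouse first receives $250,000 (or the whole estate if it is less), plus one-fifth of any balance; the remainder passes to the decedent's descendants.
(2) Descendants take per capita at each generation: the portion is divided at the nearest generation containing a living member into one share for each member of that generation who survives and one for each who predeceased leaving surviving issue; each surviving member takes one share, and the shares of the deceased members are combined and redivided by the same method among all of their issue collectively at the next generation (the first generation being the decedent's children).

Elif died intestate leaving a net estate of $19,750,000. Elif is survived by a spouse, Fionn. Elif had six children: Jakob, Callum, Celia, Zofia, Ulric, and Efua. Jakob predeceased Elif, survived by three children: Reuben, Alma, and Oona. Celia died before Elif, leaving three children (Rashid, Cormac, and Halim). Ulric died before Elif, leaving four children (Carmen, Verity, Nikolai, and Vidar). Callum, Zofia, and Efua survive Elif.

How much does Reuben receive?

Fionn first takes $250,000, leaving a balance of $19,500,000. Fionn then takes one-fifth of the balance ($3,900,000), for a total of $4,150,000. The remaining $15,600,000 passes to the descendants.
The descendants' portion ($15,600,000) is divided at the children's generation into 6 shares of $2,600,000. Callum, Zofia, and Efua each take $2,600,000. The 3 shares of the deceased (Jakob, Celia, and Ulric) are combined into a pool of $7,800,000.
That pool ($7,800,000) is divided at the grandchildren's generation equally among Reuben, Alma, Oona, Rashid, Cormac, Halim, Carmen, Verity, Nikolai, and Vidar: $780,000 each.

Reuben receives $780,000.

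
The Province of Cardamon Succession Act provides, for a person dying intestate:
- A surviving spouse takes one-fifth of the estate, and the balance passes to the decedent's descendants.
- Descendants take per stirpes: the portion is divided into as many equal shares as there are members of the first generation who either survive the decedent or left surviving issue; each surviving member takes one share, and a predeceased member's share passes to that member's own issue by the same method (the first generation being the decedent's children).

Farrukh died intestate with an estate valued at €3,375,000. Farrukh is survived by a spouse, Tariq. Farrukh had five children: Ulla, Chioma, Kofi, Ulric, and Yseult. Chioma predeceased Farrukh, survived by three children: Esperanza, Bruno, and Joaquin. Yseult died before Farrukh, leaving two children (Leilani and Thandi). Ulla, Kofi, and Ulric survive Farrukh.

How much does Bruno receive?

Tariq takes one-fifth of €3,375,000 = €675,000. The remaining €2,700,000 passes to the descendants.
The descendants' portion (€2,700,000) is divided into 5 shares of €540,000: Ulla, Kofi, and Ulric each take €540,000; Chioma's €540,000 share passes to Chioma's issue; Yseult's €540,000 share passes to Yseult's issue.
Chioma's share (€540,000) is divided into 3 shares of €180,000: Esperanza, Bruno, and Joaquin each take €180,000.
Yseult's share (€540,000) is divided into 2 shares of €270,000: Leilani and Thandi each take €270,000.

Bruno receives €180,000.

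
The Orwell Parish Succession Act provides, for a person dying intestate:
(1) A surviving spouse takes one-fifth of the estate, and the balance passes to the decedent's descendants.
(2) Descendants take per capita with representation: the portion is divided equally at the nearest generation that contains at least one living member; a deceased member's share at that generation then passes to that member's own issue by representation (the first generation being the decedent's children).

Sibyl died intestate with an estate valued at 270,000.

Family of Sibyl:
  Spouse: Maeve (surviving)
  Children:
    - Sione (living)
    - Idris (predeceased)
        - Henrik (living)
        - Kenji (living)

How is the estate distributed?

Maeve: 54,000; Sione: 108,000; Henrik: 54,000; Kenji: 54,000

Maeve takes one-fifth of 270,000 = 54,000. The remaining 216,000 passes to the descendants.
The descendants' portion (216,000) is divided into 2 shares of 108,000: Sione takes 108,000; Idris's 108,000 share passes to Idris's issue.
Idris's share (108,000) is divided into 2 shares of 54,000: Henrik and Kenji each take 54,000.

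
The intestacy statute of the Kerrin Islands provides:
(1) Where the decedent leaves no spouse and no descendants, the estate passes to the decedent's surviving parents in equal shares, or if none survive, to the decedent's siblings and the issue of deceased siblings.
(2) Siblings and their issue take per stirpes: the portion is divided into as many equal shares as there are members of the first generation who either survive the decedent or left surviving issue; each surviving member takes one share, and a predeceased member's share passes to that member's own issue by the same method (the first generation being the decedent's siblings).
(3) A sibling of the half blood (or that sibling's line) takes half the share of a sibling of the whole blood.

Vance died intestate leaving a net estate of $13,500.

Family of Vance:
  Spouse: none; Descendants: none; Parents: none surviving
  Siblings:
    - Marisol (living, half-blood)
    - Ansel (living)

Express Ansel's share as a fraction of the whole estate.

Ansel receives 2/3 of the estate.

The entire $13,500 passes to the siblings and their issue.
Counting each half-blood sibling's line as half a unit, there are 3/2 units in $13,500, so one unit is $9,000. Whole-blood lines (Ansel) take $9,000 each; half-blood lines (Marisol) take $4,500 each.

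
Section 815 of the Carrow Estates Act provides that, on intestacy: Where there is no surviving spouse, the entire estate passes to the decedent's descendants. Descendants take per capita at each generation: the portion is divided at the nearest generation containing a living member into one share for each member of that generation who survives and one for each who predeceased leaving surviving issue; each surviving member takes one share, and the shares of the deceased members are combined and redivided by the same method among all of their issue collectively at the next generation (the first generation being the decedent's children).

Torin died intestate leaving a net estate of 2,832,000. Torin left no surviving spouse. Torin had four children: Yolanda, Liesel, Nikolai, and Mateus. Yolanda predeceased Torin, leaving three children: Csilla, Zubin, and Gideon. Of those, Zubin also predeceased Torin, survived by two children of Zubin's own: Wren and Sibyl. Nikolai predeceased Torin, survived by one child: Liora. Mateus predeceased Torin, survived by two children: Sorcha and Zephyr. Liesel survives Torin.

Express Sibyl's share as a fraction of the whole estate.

The entire 2,832,000 passes to the descendants.
That amount (2,832,000) is divided at the children's generation into 4 shares of 708,000. Liesel takes 708,000. The 3 shares of the deceased (Yolanda, Nikolai, and Mateus) are combined into a pool of 2,124,000.
That pool (2,124,000) is divided at the grandchildren's generation into 6 shares of 354,000. Csilla, Gideon, Liora, Sorcha, and Zephyr each take 354,000. The remaining share for the deceased Zubin (354,000) is carried to the next generation.
That pool (354,000) is divided at the great-grandchildren's generation equally among Wren and Sibyl: 177,000 each.

Sibyl receives 1/16 of the estate.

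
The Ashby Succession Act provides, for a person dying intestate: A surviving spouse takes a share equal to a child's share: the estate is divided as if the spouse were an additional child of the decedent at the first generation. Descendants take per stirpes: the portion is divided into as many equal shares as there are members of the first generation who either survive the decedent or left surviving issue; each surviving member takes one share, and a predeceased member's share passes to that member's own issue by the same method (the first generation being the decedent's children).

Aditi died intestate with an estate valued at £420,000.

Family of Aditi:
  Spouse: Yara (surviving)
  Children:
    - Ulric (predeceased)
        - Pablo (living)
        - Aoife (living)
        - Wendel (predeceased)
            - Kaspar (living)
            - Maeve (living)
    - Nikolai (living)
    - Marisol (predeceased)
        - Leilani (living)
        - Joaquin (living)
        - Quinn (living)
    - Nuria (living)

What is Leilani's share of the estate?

The spouse counts as an additional share at the children's level, so there are 5 primary shares of £84,000. Yara takes one such share (£84,000).
The children's combined portion (£336,000) is divided into 4 shares of £84,000: Nikolai and Nuria each take £84,000; Ulric's £84,000 share passes to Ulric's issue; Marisol's £84,000 share passes to Marisol's issue.
Ulric's share (£84,000) is divided into 3 shares of £28,000: Pablo and Aoife each take £28,000; Wendel's £28,000 share passes to Wendel's issue.
Wendel's share (£28,000) is divided into 2 shares of £14,000: Kaspar and Maeve each take £14,000.
Marisol's share (£84,000) is divided into 3 shares of £28,000: Leilani, Joaquin, and Quinn each take £28,000.

Leilani receives £28,000.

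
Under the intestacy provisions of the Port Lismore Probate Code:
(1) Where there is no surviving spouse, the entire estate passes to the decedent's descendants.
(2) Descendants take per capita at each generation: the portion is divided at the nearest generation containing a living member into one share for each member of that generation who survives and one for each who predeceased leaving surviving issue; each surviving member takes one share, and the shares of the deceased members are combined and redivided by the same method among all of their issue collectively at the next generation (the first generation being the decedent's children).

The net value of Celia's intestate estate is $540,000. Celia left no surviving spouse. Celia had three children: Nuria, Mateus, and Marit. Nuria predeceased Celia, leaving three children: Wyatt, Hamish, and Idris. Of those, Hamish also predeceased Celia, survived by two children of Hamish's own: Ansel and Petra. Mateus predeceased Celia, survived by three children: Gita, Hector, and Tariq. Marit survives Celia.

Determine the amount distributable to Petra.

Petra receives $30,000.

The entire $540,000 passes to the descendants.
That amount ($540,000) is divided at the children's generation into 3 shares of $180,000. Marit takes $180,000. The 2 shares of the deceased (Nuria and Mateus) are combined into a pool of $360,000.
That pool ($360,000) is divided at the grandchildren's generation into 6 shares of $60,000. Wyatt, Idris, Gita, Hector, and Tariq each take $60,000. The remaining share for the deceased Hamish ($60,000) is carried to the next generation.
That pool ($60,000) is divided at the great-grandchildren's generation equally among Ansel and Petra: $30,000 each.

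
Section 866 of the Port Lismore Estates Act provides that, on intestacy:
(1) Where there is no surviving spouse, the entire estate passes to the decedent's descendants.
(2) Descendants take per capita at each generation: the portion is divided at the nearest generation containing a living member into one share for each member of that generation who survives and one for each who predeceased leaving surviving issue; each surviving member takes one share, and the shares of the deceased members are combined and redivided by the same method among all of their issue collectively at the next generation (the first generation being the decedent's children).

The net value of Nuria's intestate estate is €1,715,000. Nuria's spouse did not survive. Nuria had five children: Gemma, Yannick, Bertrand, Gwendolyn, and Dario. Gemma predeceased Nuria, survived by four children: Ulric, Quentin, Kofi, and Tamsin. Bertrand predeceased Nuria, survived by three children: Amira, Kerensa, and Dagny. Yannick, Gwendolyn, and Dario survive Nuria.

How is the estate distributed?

Ulric: €98,000; Quentin: €98,000; Kofi: €98,000; Tamsin: €98,000; Yannick: €343,000; Amira: €98,000; Kerensa: €98,000; Dagny: €98,000; Gwendolyn: €343,000; Dario: €343,000

The entire €1,715,000 passes to the descendants.
That amount (€1,715,000) is divided at the children's generation into 5 shares of €343,000. Yannick, Gwendolyn, and Dario each take €343,000. The 2 shares of the deceased (Gemma and Bertrand) are combined into a pool of €686,000.
That pool (€686,000) is divided at the grandchildren's generation equally among Ulric, Quentin, Kofi, Tamsin, Amira, Kerensa, and Dagny: €98,000 each.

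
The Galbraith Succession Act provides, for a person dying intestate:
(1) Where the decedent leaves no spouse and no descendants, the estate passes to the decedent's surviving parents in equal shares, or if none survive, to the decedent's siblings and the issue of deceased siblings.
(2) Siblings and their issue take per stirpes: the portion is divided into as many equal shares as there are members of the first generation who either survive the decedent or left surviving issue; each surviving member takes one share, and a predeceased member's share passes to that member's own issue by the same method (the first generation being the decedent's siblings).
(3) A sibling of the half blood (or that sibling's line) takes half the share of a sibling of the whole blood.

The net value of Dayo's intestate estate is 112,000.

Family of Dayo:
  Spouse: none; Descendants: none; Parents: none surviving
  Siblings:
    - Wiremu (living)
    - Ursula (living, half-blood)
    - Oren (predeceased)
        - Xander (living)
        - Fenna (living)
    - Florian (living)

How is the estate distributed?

The entire 112,000 passes to the siblings and their issue.
Counting each half-blood sibling's line as half a unit, there are 7/2 units in 112,000, so one unit is 32,000. Whole-blood lines (Wiremu, Oren, and Florian) take 32,000 each; half-blood lines (Ursula) take 16,000 each.
Oren's share (32,000) is divided into 2 shares of 16,000: Xander and Fenna each take 16,000.

Wiremu: 32,000; Ursula: 16,000; Xander: 16,000; Fenna: 16,000; Florian: 32,000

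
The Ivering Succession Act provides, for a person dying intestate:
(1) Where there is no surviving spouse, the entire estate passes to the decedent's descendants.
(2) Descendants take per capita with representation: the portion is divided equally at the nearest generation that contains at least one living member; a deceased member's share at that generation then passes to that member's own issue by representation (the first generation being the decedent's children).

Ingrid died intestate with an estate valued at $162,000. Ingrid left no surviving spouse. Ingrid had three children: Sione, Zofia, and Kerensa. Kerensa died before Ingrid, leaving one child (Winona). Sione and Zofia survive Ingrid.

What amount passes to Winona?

Winona receives $54,000.

The entire $162,000 passes to the descendants.
That amount ($162,000) is divided into 3 shares of $54,000: Sione and Zofia each take $54,000; Kerensa's $54,000 share passes to Kerensa's issue.
Kerensa's share ($54,000) passes entirely to Winona.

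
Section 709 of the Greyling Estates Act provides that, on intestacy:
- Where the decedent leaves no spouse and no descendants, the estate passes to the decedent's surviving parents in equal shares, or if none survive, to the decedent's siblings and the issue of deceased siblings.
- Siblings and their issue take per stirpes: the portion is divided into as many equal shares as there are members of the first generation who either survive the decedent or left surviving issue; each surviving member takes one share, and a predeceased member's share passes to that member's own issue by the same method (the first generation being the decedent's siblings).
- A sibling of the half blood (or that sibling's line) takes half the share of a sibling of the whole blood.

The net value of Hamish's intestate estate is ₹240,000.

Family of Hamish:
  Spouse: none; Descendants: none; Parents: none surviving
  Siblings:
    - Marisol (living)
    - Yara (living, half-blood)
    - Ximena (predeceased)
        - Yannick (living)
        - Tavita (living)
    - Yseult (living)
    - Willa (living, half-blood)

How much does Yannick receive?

The entire ₹240,000 passes to the siblings and their issue.
Counting each half-blood sibling's line as half a unit, there are 4 units in ₹240,000, so one unit is ₹60,000. Whole-blood lines (Marisol, Ximena, and Yseult) take ₹60,000 each; half-blood lines (Yara and Willa) take ₹30,000 each.
Ximena's share (₹60,000) is divided into 2 shares of ₹30,000: Yannick and Tavita each take ₹30,000.

Yannick receives ₹30,000.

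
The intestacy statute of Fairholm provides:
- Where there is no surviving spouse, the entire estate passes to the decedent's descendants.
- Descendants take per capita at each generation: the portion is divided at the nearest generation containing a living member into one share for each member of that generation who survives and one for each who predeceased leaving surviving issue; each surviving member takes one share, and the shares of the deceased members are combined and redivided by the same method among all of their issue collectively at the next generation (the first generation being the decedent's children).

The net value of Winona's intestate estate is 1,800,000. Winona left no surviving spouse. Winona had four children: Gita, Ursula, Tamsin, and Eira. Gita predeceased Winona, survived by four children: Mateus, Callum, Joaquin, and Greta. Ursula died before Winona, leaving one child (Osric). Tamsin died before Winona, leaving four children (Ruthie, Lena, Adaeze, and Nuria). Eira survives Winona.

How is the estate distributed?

Mateus: 150,000; Callum: 150,000; Joaquin: 150,000; Greta: 150,000; Osric: 150,000; Ruthie: 150,000; Lena: 150,000; Adaeze: 150,000; Nuria: 150,000; Eira: 450,000

The entire 1,800,000 passes to the descendants.
That amount (1,800,000) is divided at the children's generation into 4 shares of 450,000. Eira takes 450,000. The 3 shares of the deceased (Gita, Ursula, and Tamsin) are combined into a pool of 1,350,000.
That pool (1,350,000) is divided at the grandchildren's generation equally among Mateus, Callum, Joaquin, Greta, Osric, Ruthie, Lena, Adaeze, and Nuria: 150,000 each.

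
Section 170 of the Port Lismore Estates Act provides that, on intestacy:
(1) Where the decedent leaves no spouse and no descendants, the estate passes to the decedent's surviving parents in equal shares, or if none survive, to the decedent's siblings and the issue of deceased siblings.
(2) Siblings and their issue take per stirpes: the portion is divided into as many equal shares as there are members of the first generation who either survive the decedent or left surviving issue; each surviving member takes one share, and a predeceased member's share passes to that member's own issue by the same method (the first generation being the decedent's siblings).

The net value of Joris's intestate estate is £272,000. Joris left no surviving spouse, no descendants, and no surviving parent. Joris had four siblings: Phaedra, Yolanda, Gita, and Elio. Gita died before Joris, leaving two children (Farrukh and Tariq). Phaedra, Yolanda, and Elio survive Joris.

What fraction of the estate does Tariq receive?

The entire £272,000 passes to the siblings and their issue.
That amount (£272,000) is divided into 4 shares of £68,000: Phaedra, Yolanda, and Elio each take £68,000; Gita's £68,000 share passes to Gita's issue.
Gita's share (£68,000) is divided into 2 shares of £34,000: Farrukh and Tariq each take £34,000.

Tariq receives 1/8 of the estate.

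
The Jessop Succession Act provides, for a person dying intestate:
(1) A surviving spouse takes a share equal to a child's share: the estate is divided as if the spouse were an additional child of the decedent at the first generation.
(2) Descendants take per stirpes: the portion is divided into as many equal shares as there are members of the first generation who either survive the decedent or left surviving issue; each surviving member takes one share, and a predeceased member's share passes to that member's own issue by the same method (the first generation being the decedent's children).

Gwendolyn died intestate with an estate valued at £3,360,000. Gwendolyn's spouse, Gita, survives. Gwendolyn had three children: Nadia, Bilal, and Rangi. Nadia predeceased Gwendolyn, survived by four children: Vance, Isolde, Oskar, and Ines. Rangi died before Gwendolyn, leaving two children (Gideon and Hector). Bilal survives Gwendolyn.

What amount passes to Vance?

Vance receives £210,000.

The spouse counts as an additional share at the children's level, so there are 4 primary shares of £840,000. Gita takes one such share (£840,000).
The children's combined portion (£2,520,000) is divided into 3 shares of £840,000: Bilal takes £840,000; Nadia's £840,000 share passes to Nadia's issue; Rangi's £840,000 share passes to Rangi's issue.
Nadia's share (£840,000) is divided into 4 shares of £210,000: Vance, Isolde, Oskar, and Ines each take £210,000.
Rangi's share (£840,000) is divided into 2 shares of £420,000: Gideon and Hector each take £420,000.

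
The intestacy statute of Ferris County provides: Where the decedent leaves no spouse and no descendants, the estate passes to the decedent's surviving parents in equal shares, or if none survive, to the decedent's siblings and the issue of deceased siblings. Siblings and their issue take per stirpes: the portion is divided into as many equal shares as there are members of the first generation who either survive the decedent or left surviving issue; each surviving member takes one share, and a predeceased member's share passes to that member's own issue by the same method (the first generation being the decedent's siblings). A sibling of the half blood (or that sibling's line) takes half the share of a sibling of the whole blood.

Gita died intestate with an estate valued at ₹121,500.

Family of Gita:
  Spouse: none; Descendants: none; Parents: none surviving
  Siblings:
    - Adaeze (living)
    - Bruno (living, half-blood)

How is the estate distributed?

Adaeze: ₹81,000; Bruno: ₹40,500

The entire ₹121,500 passes to the siblings and their issue.
Counting each half-blood sibling's line as half a unit, there are 3/2 units in ₹121,500, so one unit is ₹81,000. Whole-blood lines (Adaeze) take ₹81,000 each; half-blood lines (Bruno) take ₹40,500 each.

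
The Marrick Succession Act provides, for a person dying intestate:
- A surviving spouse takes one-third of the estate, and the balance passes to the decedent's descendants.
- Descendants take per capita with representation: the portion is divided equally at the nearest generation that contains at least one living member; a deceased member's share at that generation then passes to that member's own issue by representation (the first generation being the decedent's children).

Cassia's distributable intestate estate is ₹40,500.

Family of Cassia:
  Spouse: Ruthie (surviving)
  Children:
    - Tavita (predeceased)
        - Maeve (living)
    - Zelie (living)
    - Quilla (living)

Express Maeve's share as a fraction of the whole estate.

Ruthie takes one-third of ₹40,500 = ₹13,500. The remaining ₹27,000 passes to the descendants.
The descendants' portion (₹27,000) is divided into 3 shares of ₹9,000: Zelie and Quilla each take ₹9,000; Tavita's ₹9,000 share passes to Tavita's issue.
Tavita's share (₹9,000) passes entirely to Maeve.

Maeve receives 2/9 of the estate.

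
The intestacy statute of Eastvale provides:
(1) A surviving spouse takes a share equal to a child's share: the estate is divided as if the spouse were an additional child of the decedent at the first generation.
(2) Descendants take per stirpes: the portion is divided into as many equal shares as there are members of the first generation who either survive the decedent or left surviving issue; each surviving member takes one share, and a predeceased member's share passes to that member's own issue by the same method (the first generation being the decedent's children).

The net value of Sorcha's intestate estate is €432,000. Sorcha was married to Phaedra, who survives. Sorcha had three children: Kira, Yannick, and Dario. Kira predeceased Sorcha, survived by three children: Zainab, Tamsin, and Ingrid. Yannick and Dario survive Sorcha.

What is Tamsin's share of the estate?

The spouse counts as an additional share at the children's level, so there are 4 primary shares of €108,000. Phaedra takes one such share (€108,000).
The children's combined portion (€324,000) is divided into 3 shares of €108,000: Yannick and Dario each take €108,000; Kira's €108,000 share passes to Kira's issue.
Kira's share (€108,000) is divided into 3 shares of €36,000: Zainab, Tamsin, and Ingrid each take €36,000.

Tamsin receives €36,000.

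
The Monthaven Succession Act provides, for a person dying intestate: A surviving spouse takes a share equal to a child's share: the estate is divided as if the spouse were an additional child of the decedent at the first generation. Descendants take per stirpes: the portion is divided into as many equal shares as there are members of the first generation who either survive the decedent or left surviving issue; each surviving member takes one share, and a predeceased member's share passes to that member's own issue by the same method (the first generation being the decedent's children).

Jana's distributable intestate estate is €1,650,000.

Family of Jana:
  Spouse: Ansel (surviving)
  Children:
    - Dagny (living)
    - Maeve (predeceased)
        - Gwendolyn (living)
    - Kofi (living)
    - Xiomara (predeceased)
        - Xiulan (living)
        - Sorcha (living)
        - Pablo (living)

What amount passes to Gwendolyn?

Gwendolyn receives €330,000.

The spouse counts as an additional share at the children's level, so there are 5 primary shares of €330,000. Ansel takes one such share (€330,000).
The children's combined portion (€1,320,000) is divided into 4 shares of €330,000: Dagny and Kofi each take €330,000; Maeve's €330,000 share passes to Maeve's issue; Xiomara's €330,000 share passes to Xiomara's issue.
Maeve's share (€330,000) passes entirely to Gwendolyn.
Xiomara's share (€330,000) is divided into 3 shares of €110,000: Xiulan, Sorcha, and Pablo each take €110,000.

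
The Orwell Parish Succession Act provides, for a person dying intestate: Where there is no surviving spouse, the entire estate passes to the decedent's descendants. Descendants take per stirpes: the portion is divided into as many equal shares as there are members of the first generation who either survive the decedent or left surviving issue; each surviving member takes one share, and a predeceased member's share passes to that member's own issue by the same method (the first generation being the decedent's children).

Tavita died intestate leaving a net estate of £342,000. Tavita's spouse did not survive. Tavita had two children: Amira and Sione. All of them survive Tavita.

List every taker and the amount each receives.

The entire £342,000 passes to the descendants.
That amount (£342,000) is divided into 2 shares of £171,000: Amira and Sione each take £171,000.

Amira: £171,000; Sione: £171,000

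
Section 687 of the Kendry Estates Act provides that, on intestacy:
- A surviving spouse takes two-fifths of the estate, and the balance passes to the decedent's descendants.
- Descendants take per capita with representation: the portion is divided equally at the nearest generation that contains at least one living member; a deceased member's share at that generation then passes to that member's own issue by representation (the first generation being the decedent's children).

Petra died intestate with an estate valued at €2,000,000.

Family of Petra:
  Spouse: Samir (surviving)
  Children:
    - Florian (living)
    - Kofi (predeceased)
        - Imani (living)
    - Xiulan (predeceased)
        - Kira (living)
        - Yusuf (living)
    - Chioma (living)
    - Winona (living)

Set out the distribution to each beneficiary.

Samir: €800,000; Florian: €240,000; Imani: €240,000; Kira: €120,000; Yusuf: €120,000; Chioma: €240,000; Winona: €240,000

Samir takes two-fifths of €2,000,000 = €800,000. The remaining €1,200,000 passes to the descendants.
The descendants' portion (€1,200,000) is divided into 5 shares of €240,000: Florian, Chioma, and Winona each take €240,000; Kofi's €240,000 share passes to Kofi's issue; Xiulan's €240,000 share passes to Xiulan's issue.
Kofi's share (€240,000) passes entirely to Imani.
Xiulan's share (€240,000) is divided into 2 shares of €120,000: Kira and Yusuf each take €120,000.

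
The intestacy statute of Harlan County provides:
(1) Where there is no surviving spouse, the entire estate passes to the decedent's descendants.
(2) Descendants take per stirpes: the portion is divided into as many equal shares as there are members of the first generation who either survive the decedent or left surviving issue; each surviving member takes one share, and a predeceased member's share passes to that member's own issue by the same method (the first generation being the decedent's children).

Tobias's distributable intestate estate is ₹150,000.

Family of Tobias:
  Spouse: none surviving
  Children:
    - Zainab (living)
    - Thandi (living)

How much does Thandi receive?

Thandi receives ₹75,000.

The entire ₹150,000 passes to the descendants.
That amount (₹150,000) is divided into 2 shares of ₹75,000: Zainab and Thandi each take ₹75,000.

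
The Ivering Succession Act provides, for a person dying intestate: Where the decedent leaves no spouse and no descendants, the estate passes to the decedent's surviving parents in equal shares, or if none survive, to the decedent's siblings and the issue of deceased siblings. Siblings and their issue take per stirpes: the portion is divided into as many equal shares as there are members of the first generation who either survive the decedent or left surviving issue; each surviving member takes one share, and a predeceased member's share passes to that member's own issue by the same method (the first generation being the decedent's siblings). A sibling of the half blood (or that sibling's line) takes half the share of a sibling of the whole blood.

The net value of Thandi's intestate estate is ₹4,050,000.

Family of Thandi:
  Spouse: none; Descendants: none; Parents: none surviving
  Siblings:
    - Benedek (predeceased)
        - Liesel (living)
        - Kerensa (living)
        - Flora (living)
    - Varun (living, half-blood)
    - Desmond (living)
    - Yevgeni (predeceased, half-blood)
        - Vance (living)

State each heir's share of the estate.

Liesel: ₹450,000; Kerensa: ₹450,000; Flora: ₹450,000; Varun: ₹675,000; Desmond: ₹1,350,000; Vance: ₹675,000

The entire ₹4,050,000 passes to the siblings and their issue.
Counting each half-blood sibling's line as half a unit, there are 3 units in ₹4,050,000, so one unit is ₹1,350,000. Whole-blood lines (Benedek and Desmond) take ₹1,350,000 each; half-blood lines (Varun and Yevgeni) take ₹675,000 each.
Benedek's share (₹1,350,000) is divided into 3 shares of ₹450,000: Liesel, Kerensa, and Flora each take ₹450,000.
Yevgeni's share (₹675,000) passes entirely to Vance.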